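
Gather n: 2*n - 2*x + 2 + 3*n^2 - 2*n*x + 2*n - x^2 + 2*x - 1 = 3*n^2 + n*(4 - 2*x) - x^2 + 1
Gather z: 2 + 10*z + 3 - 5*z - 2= 5*z + 3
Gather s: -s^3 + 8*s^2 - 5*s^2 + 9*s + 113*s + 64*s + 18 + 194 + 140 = -s^3 + 3*s^2 + 186*s + 352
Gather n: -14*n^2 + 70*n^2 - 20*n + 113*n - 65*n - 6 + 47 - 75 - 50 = 56*n^2 + 28*n - 84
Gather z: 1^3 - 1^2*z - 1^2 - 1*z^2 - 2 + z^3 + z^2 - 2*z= z^3 - 3*z - 2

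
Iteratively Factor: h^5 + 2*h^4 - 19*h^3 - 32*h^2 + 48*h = (h - 1)*(h^4 + 3*h^3 - 16*h^2 - 48*h) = h*(h - 1)*(h^3 + 3*h^2 - 16*h - 48) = h*(h - 4)*(h - 1)*(h^2 + 7*h + 12) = h*(h - 4)*(h - 1)*(h + 4)*(h + 3)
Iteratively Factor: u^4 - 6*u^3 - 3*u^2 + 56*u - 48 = (u - 4)*(u^3 - 2*u^2 - 11*u + 12) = (u - 4)*(u - 1)*(u^2 - u - 12) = (u - 4)^2*(u - 1)*(u + 3)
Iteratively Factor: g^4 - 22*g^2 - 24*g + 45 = (g - 5)*(g^3 + 5*g^2 + 3*g - 9) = (g - 5)*(g + 3)*(g^2 + 2*g - 3) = (g - 5)*(g + 3)^2*(g - 1)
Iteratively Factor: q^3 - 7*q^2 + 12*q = (q)*(q^2 - 7*q + 12) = q*(q - 4)*(q - 3)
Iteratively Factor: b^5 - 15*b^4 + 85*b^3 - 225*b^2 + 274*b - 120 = (b - 3)*(b^4 - 12*b^3 + 49*b^2 - 78*b + 40) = (b - 3)*(b - 1)*(b^3 - 11*b^2 + 38*b - 40) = (b - 4)*(b - 3)*(b - 1)*(b^2 - 7*b + 10) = (b - 5)*(b - 4)*(b - 3)*(b - 1)*(b - 2)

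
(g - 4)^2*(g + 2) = g^3 - 6*g^2 + 32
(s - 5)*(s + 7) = s^2 + 2*s - 35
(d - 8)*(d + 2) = d^2 - 6*d - 16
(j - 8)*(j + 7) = j^2 - j - 56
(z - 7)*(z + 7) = z^2 - 49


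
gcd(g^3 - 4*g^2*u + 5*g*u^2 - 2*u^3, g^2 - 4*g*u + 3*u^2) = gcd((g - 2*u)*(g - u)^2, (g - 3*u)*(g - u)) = -g + u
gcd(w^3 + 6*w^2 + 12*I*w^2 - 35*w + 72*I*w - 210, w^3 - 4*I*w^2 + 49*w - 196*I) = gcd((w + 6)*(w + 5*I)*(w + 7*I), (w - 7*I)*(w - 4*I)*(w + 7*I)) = w + 7*I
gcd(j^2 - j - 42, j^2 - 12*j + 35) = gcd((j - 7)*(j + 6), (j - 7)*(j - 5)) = j - 7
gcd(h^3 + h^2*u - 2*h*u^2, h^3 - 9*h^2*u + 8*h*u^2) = -h^2 + h*u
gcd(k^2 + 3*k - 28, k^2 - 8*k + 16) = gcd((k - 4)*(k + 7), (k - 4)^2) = k - 4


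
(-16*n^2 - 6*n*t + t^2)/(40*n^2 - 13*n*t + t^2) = (2*n + t)/(-5*n + t)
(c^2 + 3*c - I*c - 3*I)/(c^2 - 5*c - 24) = (c - I)/(c - 8)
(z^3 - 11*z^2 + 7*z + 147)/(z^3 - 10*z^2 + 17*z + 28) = (z^2 - 4*z - 21)/(z^2 - 3*z - 4)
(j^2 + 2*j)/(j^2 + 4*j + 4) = j/(j + 2)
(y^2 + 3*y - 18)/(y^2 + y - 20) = (y^2 + 3*y - 18)/(y^2 + y - 20)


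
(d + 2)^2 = d^2 + 4*d + 4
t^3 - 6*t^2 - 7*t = t*(t - 7)*(t + 1)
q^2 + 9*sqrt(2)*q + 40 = (q + 4*sqrt(2))*(q + 5*sqrt(2))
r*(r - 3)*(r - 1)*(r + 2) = r^4 - 2*r^3 - 5*r^2 + 6*r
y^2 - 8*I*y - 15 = (y - 5*I)*(y - 3*I)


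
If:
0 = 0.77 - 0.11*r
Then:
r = 7.00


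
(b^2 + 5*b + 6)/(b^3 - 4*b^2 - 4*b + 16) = (b + 3)/(b^2 - 6*b + 8)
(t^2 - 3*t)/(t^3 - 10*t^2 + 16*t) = (t - 3)/(t^2 - 10*t + 16)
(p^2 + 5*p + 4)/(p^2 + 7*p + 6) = (p + 4)/(p + 6)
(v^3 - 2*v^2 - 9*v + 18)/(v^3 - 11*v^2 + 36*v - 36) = (v + 3)/(v - 6)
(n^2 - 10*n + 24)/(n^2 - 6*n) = (n - 4)/n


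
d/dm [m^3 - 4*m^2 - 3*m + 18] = 3*m^2 - 8*m - 3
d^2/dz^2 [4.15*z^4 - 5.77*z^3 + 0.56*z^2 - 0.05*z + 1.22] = 49.8*z^2 - 34.62*z + 1.12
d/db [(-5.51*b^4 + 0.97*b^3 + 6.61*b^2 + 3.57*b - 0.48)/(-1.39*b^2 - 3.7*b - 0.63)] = (15.3178*b^5 + 59.8127*b^4 + 6.7072*b^3 - 21.328*b^2 - 9.663*b - 4.0251)/(1.9321*b^4 + 10.286*b^3 + 15.4414*b^2 + 4.662*b + 0.3969)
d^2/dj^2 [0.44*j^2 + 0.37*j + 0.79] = 0.880000000000000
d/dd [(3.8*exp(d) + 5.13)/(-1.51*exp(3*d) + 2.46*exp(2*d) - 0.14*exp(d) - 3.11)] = (11.476*exp(3*d) + 13.8909*exp(2*d) - 25.2396*exp(d) - 11.0998)*exp(d)/(2.2801*exp(6*d) - 7.4292*exp(5*d) + 6.4744*exp(4*d) + 8.7034*exp(3*d) - 15.2816*exp(2*d) + 0.8708*exp(d) + 9.6721)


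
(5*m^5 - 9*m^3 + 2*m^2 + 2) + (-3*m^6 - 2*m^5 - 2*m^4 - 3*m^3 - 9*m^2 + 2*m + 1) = -3*m^6 + 3*m^5 - 2*m^4 - 12*m^3 - 7*m^2 + 2*m + 3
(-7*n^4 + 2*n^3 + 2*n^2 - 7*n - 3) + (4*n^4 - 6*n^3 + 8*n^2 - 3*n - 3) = -3*n^4 - 4*n^3 + 10*n^2 - 10*n - 6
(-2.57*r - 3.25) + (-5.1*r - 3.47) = -7.67*r - 6.72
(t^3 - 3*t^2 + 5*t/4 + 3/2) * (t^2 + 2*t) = t^5 - t^4 - 19*t^3/4 + 4*t^2 + 3*t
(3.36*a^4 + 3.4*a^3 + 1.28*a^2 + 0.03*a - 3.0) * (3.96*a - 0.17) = 13.3056*a^5 + 12.8928*a^4 + 4.4908*a^3 - 0.0988*a^2 - 11.8851*a + 0.51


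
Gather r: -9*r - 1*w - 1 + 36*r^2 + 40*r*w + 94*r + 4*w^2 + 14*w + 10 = 36*r^2 + r*(40*w + 85) + 4*w^2 + 13*w + 9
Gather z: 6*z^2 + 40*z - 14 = 6*z^2 + 40*z - 14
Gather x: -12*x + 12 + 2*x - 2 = 10 - 10*x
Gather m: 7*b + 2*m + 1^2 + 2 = 7*b + 2*m + 3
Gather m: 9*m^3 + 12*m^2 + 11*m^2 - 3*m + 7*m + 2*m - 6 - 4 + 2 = 9*m^3 + 23*m^2 + 6*m - 8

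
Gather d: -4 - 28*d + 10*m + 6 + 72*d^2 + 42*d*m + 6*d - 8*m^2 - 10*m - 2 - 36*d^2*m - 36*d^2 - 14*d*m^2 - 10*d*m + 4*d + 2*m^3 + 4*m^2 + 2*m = d^2*(36 - 36*m) + d*(-14*m^2 + 32*m - 18) + 2*m^3 - 4*m^2 + 2*m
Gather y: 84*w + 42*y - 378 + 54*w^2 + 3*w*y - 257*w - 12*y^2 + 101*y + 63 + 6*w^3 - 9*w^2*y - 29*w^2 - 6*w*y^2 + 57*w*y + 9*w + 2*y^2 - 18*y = 6*w^3 + 25*w^2 - 164*w + y^2*(-6*w - 10) + y*(-9*w^2 + 60*w + 125) - 315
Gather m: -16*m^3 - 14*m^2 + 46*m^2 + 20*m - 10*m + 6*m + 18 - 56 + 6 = -16*m^3 + 32*m^2 + 16*m - 32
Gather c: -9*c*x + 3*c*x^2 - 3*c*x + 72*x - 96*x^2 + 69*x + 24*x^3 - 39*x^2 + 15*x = c*(3*x^2 - 12*x) + 24*x^3 - 135*x^2 + 156*x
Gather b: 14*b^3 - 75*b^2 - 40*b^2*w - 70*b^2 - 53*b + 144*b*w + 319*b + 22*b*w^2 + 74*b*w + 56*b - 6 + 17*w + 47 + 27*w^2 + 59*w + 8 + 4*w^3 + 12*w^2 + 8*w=14*b^3 + b^2*(-40*w - 145) + b*(22*w^2 + 218*w + 322) + 4*w^3 + 39*w^2 + 84*w + 49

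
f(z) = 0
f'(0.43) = 0.00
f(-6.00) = 0.00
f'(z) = 0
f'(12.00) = 0.00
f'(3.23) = 0.00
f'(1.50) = 0.00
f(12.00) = 0.00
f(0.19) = 0.00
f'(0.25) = 0.00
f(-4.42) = 0.00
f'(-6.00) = 0.00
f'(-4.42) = 0.00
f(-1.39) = 0.00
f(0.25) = 0.00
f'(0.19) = 0.00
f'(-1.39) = 0.00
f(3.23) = 0.00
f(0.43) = 0.00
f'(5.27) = 0.00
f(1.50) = 0.00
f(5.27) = 0.00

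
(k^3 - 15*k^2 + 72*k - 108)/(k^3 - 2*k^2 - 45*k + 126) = (k - 6)/(k + 7)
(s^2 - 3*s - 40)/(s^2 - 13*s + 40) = (s + 5)/(s - 5)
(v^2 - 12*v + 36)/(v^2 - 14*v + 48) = (v - 6)/(v - 8)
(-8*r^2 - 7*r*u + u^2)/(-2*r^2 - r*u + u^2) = (8*r - u)/(2*r - u)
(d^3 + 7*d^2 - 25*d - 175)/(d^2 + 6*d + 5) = (d^2 + 2*d - 35)/(d + 1)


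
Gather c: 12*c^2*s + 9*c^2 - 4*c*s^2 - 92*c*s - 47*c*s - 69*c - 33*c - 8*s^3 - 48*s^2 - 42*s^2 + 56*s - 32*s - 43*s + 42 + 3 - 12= c^2*(12*s + 9) + c*(-4*s^2 - 139*s - 102) - 8*s^3 - 90*s^2 - 19*s + 33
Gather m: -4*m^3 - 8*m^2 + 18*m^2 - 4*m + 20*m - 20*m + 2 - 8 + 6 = -4*m^3 + 10*m^2 - 4*m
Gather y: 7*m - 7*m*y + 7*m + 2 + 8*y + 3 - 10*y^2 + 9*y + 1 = 14*m - 10*y^2 + y*(17 - 7*m) + 6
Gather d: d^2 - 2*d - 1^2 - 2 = d^2 - 2*d - 3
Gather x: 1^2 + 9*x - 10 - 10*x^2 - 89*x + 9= -10*x^2 - 80*x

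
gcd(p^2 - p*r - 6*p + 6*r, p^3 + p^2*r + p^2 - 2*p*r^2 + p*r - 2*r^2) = p - r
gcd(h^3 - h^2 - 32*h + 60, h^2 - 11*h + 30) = h - 5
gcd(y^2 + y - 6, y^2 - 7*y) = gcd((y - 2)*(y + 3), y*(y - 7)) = 1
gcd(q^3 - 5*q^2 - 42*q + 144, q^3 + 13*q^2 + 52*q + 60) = q + 6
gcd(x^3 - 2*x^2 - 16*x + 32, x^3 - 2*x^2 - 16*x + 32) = x^3 - 2*x^2 - 16*x + 32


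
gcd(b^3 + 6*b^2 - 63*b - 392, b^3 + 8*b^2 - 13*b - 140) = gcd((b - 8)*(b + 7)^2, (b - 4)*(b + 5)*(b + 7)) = b + 7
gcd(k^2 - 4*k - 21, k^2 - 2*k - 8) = 1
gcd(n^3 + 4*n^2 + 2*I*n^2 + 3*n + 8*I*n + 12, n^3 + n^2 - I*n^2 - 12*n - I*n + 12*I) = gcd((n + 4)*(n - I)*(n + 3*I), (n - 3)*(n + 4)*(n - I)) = n^2 + n*(4 - I) - 4*I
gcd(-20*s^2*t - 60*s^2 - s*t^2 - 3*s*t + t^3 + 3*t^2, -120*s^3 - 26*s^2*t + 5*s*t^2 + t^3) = 20*s^2 + s*t - t^2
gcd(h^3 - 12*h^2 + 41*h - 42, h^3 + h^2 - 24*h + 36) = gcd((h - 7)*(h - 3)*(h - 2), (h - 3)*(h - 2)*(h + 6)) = h^2 - 5*h + 6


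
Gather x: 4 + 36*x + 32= 36*x + 36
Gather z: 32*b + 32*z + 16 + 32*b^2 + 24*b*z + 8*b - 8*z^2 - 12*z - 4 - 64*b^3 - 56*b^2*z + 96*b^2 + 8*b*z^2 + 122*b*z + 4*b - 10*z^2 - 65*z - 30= -64*b^3 + 128*b^2 + 44*b + z^2*(8*b - 18) + z*(-56*b^2 + 146*b - 45) - 18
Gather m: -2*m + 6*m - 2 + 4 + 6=4*m + 8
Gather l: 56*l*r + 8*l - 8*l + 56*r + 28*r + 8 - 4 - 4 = 56*l*r + 84*r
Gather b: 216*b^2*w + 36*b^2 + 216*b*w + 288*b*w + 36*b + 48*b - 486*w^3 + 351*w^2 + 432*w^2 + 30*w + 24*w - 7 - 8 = b^2*(216*w + 36) + b*(504*w + 84) - 486*w^3 + 783*w^2 + 54*w - 15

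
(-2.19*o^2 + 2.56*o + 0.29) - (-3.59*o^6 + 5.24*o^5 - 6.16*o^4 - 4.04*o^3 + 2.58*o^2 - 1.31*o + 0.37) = 3.59*o^6 - 5.24*o^5 + 6.16*o^4 + 4.04*o^3 - 4.77*o^2 + 3.87*o - 0.08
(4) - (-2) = 6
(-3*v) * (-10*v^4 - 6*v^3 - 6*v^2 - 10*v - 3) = 30*v^5 + 18*v^4 + 18*v^3 + 30*v^2 + 9*v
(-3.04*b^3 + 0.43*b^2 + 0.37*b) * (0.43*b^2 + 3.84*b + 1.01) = -1.3072*b^5 - 11.4887*b^4 - 1.2601*b^3 + 1.8551*b^2 + 0.3737*b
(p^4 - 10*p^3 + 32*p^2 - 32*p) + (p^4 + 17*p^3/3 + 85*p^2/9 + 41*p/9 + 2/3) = 2*p^4 - 13*p^3/3 + 373*p^2/9 - 247*p/9 + 2/3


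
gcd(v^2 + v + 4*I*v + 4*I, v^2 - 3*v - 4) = v + 1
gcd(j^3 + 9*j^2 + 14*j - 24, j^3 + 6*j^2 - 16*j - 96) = j^2 + 10*j + 24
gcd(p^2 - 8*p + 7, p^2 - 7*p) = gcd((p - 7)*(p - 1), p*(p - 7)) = p - 7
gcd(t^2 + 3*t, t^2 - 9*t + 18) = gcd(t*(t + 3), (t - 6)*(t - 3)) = 1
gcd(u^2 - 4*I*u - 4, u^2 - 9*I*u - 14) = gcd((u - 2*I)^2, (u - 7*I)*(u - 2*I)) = u - 2*I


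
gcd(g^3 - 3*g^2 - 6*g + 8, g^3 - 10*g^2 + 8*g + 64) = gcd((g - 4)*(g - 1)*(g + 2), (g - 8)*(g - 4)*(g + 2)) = g^2 - 2*g - 8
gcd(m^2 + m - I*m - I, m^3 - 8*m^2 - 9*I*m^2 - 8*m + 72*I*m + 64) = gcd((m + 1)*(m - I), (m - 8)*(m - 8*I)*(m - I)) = m - I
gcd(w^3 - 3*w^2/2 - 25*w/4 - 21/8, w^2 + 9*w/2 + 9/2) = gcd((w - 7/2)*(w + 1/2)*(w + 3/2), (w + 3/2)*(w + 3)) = w + 3/2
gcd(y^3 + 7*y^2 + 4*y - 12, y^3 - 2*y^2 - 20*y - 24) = y + 2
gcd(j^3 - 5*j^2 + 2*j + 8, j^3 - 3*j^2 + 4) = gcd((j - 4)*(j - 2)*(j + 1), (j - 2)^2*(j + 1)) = j^2 - j - 2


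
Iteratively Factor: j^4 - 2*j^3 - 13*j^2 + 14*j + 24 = (j + 3)*(j^3 - 5*j^2 + 2*j + 8) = (j - 2)*(j + 3)*(j^2 - 3*j - 4) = (j - 2)*(j + 1)*(j + 3)*(j - 4)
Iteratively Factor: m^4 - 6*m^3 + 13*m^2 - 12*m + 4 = (m - 1)*(m^3 - 5*m^2 + 8*m - 4) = (m - 1)^2*(m^2 - 4*m + 4) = (m - 2)*(m - 1)^2*(m - 2)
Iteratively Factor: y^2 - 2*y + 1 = (y - 1)*(y - 1)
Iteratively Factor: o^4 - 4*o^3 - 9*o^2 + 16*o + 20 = (o + 1)*(o^3 - 5*o^2 - 4*o + 20) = (o + 1)*(o + 2)*(o^2 - 7*o + 10) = (o - 5)*(o + 1)*(o + 2)*(o - 2)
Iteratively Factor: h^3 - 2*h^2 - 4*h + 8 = (h + 2)*(h^2 - 4*h + 4) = (h - 2)*(h + 2)*(h - 2)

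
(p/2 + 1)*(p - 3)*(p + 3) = p^3/2 + p^2 - 9*p/2 - 9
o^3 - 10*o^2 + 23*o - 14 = (o - 7)*(o - 2)*(o - 1)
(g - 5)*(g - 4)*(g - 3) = g^3 - 12*g^2 + 47*g - 60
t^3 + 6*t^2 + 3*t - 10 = (t - 1)*(t + 2)*(t + 5)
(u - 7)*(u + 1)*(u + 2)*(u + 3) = u^4 - u^3 - 31*u^2 - 71*u - 42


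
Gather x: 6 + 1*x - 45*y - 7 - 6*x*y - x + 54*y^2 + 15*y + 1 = -6*x*y + 54*y^2 - 30*y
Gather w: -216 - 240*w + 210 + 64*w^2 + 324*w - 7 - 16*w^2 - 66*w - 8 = 48*w^2 + 18*w - 21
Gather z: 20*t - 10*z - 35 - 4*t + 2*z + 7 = 16*t - 8*z - 28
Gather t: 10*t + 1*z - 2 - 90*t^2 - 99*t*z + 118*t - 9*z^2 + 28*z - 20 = -90*t^2 + t*(128 - 99*z) - 9*z^2 + 29*z - 22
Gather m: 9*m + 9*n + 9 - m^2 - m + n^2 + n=-m^2 + 8*m + n^2 + 10*n + 9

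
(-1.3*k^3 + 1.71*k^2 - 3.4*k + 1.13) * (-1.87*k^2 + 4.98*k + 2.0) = 2.431*k^5 - 9.6717*k^4 + 12.2738*k^3 - 15.6251*k^2 - 1.1726*k + 2.26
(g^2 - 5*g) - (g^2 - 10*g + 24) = 5*g - 24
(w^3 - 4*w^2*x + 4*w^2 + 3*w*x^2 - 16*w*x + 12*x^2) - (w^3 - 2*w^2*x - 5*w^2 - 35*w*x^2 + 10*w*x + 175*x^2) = -2*w^2*x + 9*w^2 + 38*w*x^2 - 26*w*x - 163*x^2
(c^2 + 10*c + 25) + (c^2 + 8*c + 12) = 2*c^2 + 18*c + 37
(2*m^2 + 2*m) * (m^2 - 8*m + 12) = 2*m^4 - 14*m^3 + 8*m^2 + 24*m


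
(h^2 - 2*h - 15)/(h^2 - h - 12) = (h - 5)/(h - 4)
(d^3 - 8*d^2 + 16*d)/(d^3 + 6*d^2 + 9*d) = (d^2 - 8*d + 16)/(d^2 + 6*d + 9)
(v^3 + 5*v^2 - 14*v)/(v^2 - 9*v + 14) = v*(v + 7)/(v - 7)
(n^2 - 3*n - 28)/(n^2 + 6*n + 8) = (n - 7)/(n + 2)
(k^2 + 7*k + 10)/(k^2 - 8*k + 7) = (k^2 + 7*k + 10)/(k^2 - 8*k + 7)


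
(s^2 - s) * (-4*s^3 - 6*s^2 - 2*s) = -4*s^5 - 2*s^4 + 4*s^3 + 2*s^2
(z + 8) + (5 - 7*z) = 13 - 6*z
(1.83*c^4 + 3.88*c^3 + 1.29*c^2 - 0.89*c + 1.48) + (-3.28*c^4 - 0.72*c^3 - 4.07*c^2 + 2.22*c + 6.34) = -1.45*c^4 + 3.16*c^3 - 2.78*c^2 + 1.33*c + 7.82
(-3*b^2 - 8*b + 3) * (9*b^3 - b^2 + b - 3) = -27*b^5 - 69*b^4 + 32*b^3 - 2*b^2 + 27*b - 9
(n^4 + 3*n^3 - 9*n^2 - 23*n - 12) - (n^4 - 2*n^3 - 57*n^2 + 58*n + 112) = 5*n^3 + 48*n^2 - 81*n - 124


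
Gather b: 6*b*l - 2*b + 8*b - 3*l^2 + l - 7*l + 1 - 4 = b*(6*l + 6) - 3*l^2 - 6*l - 3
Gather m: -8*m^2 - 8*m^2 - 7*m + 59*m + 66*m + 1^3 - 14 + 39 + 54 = -16*m^2 + 118*m + 80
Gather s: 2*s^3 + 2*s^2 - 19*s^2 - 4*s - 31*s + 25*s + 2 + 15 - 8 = 2*s^3 - 17*s^2 - 10*s + 9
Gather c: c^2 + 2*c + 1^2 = c^2 + 2*c + 1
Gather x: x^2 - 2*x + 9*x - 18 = x^2 + 7*x - 18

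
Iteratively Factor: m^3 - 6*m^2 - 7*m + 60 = (m - 5)*(m^2 - m - 12) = (m - 5)*(m + 3)*(m - 4)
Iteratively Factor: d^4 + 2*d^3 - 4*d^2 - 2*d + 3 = (d + 3)*(d^3 - d^2 - d + 1) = (d - 1)*(d + 3)*(d^2 - 1) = (d - 1)^2*(d + 3)*(d + 1)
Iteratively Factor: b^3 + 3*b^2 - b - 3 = (b - 1)*(b^2 + 4*b + 3) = (b - 1)*(b + 1)*(b + 3)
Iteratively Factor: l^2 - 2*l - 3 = (l + 1)*(l - 3)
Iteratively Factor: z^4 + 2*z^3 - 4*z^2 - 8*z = (z)*(z^3 + 2*z^2 - 4*z - 8) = z*(z + 2)*(z^2 - 4) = z*(z + 2)^2*(z - 2)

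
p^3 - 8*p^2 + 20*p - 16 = (p - 4)*(p - 2)^2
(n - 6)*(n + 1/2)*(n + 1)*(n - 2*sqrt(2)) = n^4 - 9*n^3/2 - 2*sqrt(2)*n^3 - 17*n^2/2 + 9*sqrt(2)*n^2 - 3*n + 17*sqrt(2)*n + 6*sqrt(2)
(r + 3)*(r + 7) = r^2 + 10*r + 21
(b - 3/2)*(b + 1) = b^2 - b/2 - 3/2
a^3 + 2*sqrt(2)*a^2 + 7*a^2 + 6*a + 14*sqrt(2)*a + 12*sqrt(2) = (a + 1)*(a + 6)*(a + 2*sqrt(2))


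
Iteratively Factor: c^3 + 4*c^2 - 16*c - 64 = (c - 4)*(c^2 + 8*c + 16) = (c - 4)*(c + 4)*(c + 4)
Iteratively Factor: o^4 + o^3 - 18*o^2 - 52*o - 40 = (o + 2)*(o^3 - o^2 - 16*o - 20) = (o + 2)^2*(o^2 - 3*o - 10) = (o - 5)*(o + 2)^2*(o + 2)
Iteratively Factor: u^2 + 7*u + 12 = (u + 3)*(u + 4)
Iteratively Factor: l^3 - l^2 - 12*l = (l + 3)*(l^2 - 4*l) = (l - 4)*(l + 3)*(l)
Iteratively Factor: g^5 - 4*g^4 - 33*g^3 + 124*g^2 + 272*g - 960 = (g + 4)*(g^4 - 8*g^3 - g^2 + 128*g - 240) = (g - 3)*(g + 4)*(g^3 - 5*g^2 - 16*g + 80) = (g - 5)*(g - 3)*(g + 4)*(g^2 - 16) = (g - 5)*(g - 4)*(g - 3)*(g + 4)*(g + 4)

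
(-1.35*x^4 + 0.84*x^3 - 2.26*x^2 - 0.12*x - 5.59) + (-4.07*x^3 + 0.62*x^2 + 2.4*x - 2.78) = -1.35*x^4 - 3.23*x^3 - 1.64*x^2 + 2.28*x - 8.37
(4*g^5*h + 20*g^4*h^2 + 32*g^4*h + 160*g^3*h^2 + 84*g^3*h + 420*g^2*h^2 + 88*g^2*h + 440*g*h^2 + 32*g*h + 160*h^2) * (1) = 4*g^5*h + 20*g^4*h^2 + 32*g^4*h + 160*g^3*h^2 + 84*g^3*h + 420*g^2*h^2 + 88*g^2*h + 440*g*h^2 + 32*g*h + 160*h^2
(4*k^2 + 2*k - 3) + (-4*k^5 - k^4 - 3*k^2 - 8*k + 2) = -4*k^5 - k^4 + k^2 - 6*k - 1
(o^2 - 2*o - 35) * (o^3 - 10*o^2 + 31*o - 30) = o^5 - 12*o^4 + 16*o^3 + 258*o^2 - 1025*o + 1050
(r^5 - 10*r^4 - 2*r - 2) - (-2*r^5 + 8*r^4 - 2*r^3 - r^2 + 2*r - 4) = 3*r^5 - 18*r^4 + 2*r^3 + r^2 - 4*r + 2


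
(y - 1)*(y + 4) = y^2 + 3*y - 4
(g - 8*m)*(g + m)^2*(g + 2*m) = g^4 - 4*g^3*m - 27*g^2*m^2 - 38*g*m^3 - 16*m^4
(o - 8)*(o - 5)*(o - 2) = o^3 - 15*o^2 + 66*o - 80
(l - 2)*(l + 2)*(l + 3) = l^3 + 3*l^2 - 4*l - 12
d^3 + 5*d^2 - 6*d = d*(d - 1)*(d + 6)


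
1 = 1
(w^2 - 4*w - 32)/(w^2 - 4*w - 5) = (-w^2 + 4*w + 32)/(-w^2 + 4*w + 5)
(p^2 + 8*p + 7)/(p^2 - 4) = (p^2 + 8*p + 7)/(p^2 - 4)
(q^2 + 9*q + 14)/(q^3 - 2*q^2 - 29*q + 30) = (q^2 + 9*q + 14)/(q^3 - 2*q^2 - 29*q + 30)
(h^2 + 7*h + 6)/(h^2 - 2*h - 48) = (h + 1)/(h - 8)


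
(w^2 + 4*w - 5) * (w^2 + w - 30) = w^4 + 5*w^3 - 31*w^2 - 125*w + 150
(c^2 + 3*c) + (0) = c^2 + 3*c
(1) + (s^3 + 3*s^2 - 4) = s^3 + 3*s^2 - 3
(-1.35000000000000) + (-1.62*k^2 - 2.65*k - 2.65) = -1.62*k^2 - 2.65*k - 4.0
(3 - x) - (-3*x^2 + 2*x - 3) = 3*x^2 - 3*x + 6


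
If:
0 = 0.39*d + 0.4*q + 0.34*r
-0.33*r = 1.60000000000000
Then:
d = 4.22688422688423 - 1.02564102564103*q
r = -4.85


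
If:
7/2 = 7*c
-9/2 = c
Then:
No Solution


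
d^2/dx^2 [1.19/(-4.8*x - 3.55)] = -54.8352/(4.8*x + 3.55)^3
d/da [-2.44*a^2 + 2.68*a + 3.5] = 2.68 - 4.88*a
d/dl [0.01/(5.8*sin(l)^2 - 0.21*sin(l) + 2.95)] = (0.0021 - 0.116*sin(l))*cos(l)/(5.8*sin(l)^2 - 0.21*sin(l) + 2.95)^2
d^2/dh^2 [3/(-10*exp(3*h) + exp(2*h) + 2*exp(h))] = 6*(4*(-15*exp(2*h) + exp(h) + 1)^2 + (-10*exp(2*h) + exp(h) + 2)*(45*exp(2*h) - 2*exp(h) - 1))*exp(-h)/(-10*exp(2*h) + exp(h) + 2)^3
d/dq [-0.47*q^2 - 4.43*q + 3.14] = -0.94*q - 4.43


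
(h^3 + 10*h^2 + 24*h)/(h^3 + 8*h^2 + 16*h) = (h + 6)/(h + 4)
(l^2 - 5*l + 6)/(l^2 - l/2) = 2*(l^2 - 5*l + 6)/(l*(2*l - 1))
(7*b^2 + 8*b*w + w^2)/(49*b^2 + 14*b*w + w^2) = (b + w)/(7*b + w)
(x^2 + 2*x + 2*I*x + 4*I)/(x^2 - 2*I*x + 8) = (x + 2)/(x - 4*I)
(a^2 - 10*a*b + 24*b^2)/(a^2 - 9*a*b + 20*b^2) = (a - 6*b)/(a - 5*b)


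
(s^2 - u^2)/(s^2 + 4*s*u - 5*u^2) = (s + u)/(s + 5*u)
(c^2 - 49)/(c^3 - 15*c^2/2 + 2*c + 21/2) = 2*(c + 7)/(2*c^2 - c - 3)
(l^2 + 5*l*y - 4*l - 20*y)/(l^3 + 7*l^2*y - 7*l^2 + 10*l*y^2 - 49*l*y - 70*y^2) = (l - 4)/(l^2 + 2*l*y - 7*l - 14*y)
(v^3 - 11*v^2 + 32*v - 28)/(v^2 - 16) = (v^3 - 11*v^2 + 32*v - 28)/(v^2 - 16)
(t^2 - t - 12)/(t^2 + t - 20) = (t + 3)/(t + 5)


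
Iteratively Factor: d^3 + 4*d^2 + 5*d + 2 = (d + 2)*(d^2 + 2*d + 1) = (d + 1)*(d + 2)*(d + 1)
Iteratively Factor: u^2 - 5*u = (u)*(u - 5)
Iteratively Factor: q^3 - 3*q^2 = (q)*(q^2 - 3*q) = q*(q - 3)*(q)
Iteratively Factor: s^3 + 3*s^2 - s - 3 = (s + 3)*(s^2 - 1) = (s + 1)*(s + 3)*(s - 1)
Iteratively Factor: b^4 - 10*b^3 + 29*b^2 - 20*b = (b)*(b^3 - 10*b^2 + 29*b - 20) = b*(b - 1)*(b^2 - 9*b + 20) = b*(b - 5)*(b - 1)*(b - 4)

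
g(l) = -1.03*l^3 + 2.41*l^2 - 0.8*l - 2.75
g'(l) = -3.09*l^2 + 4.82*l - 0.8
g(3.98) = -32.69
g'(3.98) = -30.56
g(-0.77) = -0.23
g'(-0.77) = -6.34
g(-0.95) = 1.07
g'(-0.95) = -8.17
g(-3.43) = 69.91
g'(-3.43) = -53.69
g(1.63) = -2.11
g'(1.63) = -1.15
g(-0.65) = -0.93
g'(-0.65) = -5.24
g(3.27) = -15.61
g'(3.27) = -18.08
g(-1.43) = 6.33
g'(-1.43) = -14.01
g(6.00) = -143.27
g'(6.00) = -83.12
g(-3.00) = 49.15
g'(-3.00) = -43.07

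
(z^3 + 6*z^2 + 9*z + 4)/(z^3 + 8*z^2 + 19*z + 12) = (z + 1)/(z + 3)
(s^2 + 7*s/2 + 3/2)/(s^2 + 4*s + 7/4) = 2*(s + 3)/(2*s + 7)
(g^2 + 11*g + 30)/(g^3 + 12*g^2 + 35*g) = (g + 6)/(g*(g + 7))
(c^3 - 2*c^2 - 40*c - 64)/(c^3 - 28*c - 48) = (c - 8)/(c - 6)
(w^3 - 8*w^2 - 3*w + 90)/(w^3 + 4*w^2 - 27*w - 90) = (w - 6)/(w + 6)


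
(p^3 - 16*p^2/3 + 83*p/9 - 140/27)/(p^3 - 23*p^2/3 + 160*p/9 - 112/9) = (p - 5/3)/(p - 4)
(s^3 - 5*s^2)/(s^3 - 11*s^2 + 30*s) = s/(s - 6)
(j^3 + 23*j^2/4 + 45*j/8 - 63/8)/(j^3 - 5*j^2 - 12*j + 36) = (8*j^2 + 22*j - 21)/(8*(j^2 - 8*j + 12))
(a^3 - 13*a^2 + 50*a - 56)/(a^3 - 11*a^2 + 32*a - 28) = (a - 4)/(a - 2)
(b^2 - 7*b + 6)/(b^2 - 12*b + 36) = (b - 1)/(b - 6)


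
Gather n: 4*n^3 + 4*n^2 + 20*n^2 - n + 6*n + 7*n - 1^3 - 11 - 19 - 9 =4*n^3 + 24*n^2 + 12*n - 40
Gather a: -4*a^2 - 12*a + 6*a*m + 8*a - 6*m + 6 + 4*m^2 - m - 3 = -4*a^2 + a*(6*m - 4) + 4*m^2 - 7*m + 3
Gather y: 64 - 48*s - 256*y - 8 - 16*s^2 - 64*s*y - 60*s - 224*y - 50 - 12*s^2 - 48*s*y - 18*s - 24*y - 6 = -28*s^2 - 126*s + y*(-112*s - 504)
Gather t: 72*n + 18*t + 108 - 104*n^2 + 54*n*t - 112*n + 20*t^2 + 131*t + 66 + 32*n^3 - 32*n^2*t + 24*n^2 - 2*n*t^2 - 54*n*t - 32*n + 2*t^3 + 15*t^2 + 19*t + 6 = 32*n^3 - 80*n^2 - 72*n + 2*t^3 + t^2*(35 - 2*n) + t*(168 - 32*n^2) + 180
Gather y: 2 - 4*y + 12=14 - 4*y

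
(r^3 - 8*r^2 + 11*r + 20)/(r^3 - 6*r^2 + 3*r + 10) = (r - 4)/(r - 2)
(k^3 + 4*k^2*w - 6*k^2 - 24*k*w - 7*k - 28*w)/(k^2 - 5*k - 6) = (k^2 + 4*k*w - 7*k - 28*w)/(k - 6)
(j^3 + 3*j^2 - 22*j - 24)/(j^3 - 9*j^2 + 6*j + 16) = (j^2 + 2*j - 24)/(j^2 - 10*j + 16)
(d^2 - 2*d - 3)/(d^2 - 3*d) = (d + 1)/d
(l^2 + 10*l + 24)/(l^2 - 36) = (l + 4)/(l - 6)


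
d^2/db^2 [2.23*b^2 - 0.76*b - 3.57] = 4.46000000000000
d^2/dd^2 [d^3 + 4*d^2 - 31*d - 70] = 6*d + 8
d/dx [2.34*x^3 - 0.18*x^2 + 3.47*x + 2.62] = 7.02*x^2 - 0.36*x + 3.47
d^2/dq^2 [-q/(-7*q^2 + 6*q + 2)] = 2*(-4*q*(7*q - 3)^2 + 3*(2 - 7*q)*(-7*q^2 + 6*q + 2))/(-7*q^2 + 6*q + 2)^3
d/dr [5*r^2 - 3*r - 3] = 10*r - 3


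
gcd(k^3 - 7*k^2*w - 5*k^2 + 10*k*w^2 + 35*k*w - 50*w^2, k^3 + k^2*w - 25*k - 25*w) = k - 5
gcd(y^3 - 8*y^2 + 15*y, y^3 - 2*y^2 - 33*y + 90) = y^2 - 8*y + 15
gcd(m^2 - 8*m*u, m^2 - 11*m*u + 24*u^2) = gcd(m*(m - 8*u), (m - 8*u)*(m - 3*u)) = -m + 8*u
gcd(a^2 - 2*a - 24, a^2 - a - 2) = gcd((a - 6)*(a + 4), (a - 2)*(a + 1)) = 1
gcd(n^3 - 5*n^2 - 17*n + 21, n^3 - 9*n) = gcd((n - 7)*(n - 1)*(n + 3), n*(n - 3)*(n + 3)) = n + 3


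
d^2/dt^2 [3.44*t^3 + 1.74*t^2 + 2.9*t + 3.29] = 20.64*t + 3.48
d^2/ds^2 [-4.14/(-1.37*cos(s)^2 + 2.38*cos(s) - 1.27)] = (-31.081464*(1 - cos(s)^2)^2 + 40.496652*cos(s)^3 - 10.178604*cos(s)^2 - 93.506868*cos(s) + 63.576324)/(1.37*cos(s)^2 - 2.38*cos(s) + 1.27)^3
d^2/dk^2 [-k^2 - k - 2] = -2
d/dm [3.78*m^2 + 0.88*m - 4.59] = 7.56*m + 0.88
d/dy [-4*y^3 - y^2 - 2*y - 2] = -12*y^2 - 2*y - 2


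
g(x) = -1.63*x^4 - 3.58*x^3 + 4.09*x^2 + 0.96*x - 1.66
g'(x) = -6.52*x^3 - 10.74*x^2 + 8.18*x + 0.96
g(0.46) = -0.77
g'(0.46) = 1.82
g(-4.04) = -136.94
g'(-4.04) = 222.54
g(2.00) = -38.10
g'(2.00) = -77.80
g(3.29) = -272.69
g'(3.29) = -320.56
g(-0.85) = 1.83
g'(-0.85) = -9.75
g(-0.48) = -0.87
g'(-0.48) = -4.72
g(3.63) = -398.54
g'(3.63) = -422.73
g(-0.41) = -1.17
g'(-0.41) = -3.75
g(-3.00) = -3.10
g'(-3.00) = 55.80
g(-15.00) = -69532.06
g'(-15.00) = 19466.76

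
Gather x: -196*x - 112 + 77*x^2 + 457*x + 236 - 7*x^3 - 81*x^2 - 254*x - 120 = -7*x^3 - 4*x^2 + 7*x + 4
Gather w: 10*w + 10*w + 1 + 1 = 20*w + 2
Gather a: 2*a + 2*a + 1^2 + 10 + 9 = 4*a + 20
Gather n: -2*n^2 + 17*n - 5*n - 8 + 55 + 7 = -2*n^2 + 12*n + 54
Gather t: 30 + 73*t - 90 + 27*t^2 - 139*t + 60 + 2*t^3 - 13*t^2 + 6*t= 2*t^3 + 14*t^2 - 60*t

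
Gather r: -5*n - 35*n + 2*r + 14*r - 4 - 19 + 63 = -40*n + 16*r + 40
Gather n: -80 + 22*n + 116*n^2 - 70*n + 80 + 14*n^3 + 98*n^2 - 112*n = 14*n^3 + 214*n^2 - 160*n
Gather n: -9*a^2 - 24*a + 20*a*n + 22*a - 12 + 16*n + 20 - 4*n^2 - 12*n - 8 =-9*a^2 - 2*a - 4*n^2 + n*(20*a + 4)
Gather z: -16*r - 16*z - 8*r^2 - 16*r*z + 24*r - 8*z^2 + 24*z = -8*r^2 + 8*r - 8*z^2 + z*(8 - 16*r)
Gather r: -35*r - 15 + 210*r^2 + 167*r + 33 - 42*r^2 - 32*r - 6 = 168*r^2 + 100*r + 12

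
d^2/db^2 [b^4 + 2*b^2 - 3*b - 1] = 12*b^2 + 4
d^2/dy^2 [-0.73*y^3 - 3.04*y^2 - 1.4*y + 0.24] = -4.38*y - 6.08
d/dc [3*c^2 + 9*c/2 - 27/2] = 6*c + 9/2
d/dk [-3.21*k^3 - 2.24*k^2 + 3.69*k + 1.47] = -9.63*k^2 - 4.48*k + 3.69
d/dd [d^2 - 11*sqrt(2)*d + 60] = 2*d - 11*sqrt(2)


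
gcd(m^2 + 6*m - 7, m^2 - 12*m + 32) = 1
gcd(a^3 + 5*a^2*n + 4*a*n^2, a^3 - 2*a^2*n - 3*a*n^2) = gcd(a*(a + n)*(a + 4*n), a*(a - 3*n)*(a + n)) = a^2 + a*n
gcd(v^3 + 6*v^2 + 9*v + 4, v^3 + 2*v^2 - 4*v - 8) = 1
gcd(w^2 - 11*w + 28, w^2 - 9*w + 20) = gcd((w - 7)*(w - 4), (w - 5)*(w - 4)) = w - 4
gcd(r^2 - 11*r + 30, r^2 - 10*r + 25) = r - 5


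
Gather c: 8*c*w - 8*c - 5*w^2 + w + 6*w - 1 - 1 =c*(8*w - 8) - 5*w^2 + 7*w - 2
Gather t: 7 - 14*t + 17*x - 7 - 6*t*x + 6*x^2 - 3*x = t*(-6*x - 14) + 6*x^2 + 14*x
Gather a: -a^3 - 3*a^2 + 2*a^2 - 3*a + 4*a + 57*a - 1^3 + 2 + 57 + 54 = -a^3 - a^2 + 58*a + 112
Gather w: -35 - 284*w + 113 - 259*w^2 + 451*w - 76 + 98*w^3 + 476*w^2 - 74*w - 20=98*w^3 + 217*w^2 + 93*w - 18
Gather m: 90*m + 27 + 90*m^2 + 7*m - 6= 90*m^2 + 97*m + 21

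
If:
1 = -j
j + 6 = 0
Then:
No Solution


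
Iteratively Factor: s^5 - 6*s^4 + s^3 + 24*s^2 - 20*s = (s - 5)*(s^4 - s^3 - 4*s^2 + 4*s) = (s - 5)*(s - 2)*(s^3 + s^2 - 2*s) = (s - 5)*(s - 2)*(s + 2)*(s^2 - s) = s*(s - 5)*(s - 2)*(s + 2)*(s - 1)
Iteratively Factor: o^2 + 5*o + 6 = (o + 2)*(o + 3)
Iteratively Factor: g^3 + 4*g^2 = (g + 4)*(g^2) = g*(g + 4)*(g)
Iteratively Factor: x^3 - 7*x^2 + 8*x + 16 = (x - 4)*(x^2 - 3*x - 4) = (x - 4)*(x + 1)*(x - 4)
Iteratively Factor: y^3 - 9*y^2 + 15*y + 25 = (y + 1)*(y^2 - 10*y + 25) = (y - 5)*(y + 1)*(y - 5)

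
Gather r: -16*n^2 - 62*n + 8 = -16*n^2 - 62*n + 8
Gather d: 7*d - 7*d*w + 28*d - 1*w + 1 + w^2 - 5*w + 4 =d*(35 - 7*w) + w^2 - 6*w + 5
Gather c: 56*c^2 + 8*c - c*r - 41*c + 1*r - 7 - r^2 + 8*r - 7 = 56*c^2 + c*(-r - 33) - r^2 + 9*r - 14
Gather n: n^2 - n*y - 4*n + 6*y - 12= n^2 + n*(-y - 4) + 6*y - 12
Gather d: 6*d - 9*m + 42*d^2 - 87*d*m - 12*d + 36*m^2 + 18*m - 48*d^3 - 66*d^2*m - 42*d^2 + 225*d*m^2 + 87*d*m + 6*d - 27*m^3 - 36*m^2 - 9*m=-48*d^3 - 66*d^2*m + 225*d*m^2 - 27*m^3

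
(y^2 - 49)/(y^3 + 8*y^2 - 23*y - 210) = (y - 7)/(y^2 + y - 30)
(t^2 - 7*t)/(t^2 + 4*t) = (t - 7)/(t + 4)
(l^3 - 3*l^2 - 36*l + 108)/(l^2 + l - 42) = (l^2 + 3*l - 18)/(l + 7)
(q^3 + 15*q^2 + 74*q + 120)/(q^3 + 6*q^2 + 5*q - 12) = (q^2 + 11*q + 30)/(q^2 + 2*q - 3)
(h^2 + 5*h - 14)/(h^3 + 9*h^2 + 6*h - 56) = 1/(h + 4)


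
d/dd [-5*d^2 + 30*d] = 30 - 10*d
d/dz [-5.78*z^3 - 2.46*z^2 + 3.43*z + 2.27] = -17.34*z^2 - 4.92*z + 3.43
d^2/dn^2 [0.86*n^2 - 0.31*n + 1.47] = 1.72000000000000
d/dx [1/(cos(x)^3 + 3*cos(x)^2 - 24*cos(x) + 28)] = 3*(cos(x) + 4)*sin(x)/((cos(x) - 2)^3*(cos(x) + 7)^2)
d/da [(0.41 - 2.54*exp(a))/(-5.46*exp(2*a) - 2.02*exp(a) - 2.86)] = (-13.8684*exp(2*a) + 4.4772*exp(a) + 8.0926)*exp(a)/(29.8116*exp(4*a) + 22.0584*exp(3*a) + 35.3116*exp(2*a) + 11.5544*exp(a) + 8.1796)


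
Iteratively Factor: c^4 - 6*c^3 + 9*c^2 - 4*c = (c - 1)*(c^3 - 5*c^2 + 4*c) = (c - 1)^2*(c^2 - 4*c) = c*(c - 1)^2*(c - 4)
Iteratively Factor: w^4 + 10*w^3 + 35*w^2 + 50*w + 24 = (w + 2)*(w^3 + 8*w^2 + 19*w + 12) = (w + 2)*(w + 4)*(w^2 + 4*w + 3) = (w + 1)*(w + 2)*(w + 4)*(w + 3)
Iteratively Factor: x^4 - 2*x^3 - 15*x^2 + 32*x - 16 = (x + 4)*(x^3 - 6*x^2 + 9*x - 4) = (x - 1)*(x + 4)*(x^2 - 5*x + 4) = (x - 4)*(x - 1)*(x + 4)*(x - 1)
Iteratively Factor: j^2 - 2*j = (j - 2)*(j)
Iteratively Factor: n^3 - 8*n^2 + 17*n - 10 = (n - 1)*(n^2 - 7*n + 10) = (n - 5)*(n - 1)*(n - 2)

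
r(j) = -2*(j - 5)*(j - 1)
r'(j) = 12 - 4*j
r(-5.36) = -131.78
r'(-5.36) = 33.44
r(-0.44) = -15.67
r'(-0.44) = 13.76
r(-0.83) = -21.34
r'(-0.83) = 15.32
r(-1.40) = -30.72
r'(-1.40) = 17.60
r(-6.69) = -179.79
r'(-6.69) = 38.76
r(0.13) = -8.47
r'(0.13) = 11.48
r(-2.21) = -46.29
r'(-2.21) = 20.84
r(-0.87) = -21.95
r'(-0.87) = 15.48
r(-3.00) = -64.00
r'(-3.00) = 24.00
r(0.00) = -10.00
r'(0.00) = 12.00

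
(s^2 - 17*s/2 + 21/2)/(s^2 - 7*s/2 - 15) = (-2*s^2 + 17*s - 21)/(-2*s^2 + 7*s + 30)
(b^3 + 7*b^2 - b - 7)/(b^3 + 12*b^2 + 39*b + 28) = (b - 1)/(b + 4)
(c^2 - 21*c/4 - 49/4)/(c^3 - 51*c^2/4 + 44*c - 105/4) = (4*c + 7)/(4*c^2 - 23*c + 15)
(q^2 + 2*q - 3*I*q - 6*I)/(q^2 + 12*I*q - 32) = (q^2 + q*(2 - 3*I) - 6*I)/(q^2 + 12*I*q - 32)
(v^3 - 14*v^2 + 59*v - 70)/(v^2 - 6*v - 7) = (v^2 - 7*v + 10)/(v + 1)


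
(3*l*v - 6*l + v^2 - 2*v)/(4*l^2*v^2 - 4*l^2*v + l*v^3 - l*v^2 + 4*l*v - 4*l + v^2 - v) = (3*l*v - 6*l + v^2 - 2*v)/(4*l^2*v^2 - 4*l^2*v + l*v^3 - l*v^2 + 4*l*v - 4*l + v^2 - v)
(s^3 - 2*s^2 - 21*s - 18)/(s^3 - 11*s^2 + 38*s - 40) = (s^3 - 2*s^2 - 21*s - 18)/(s^3 - 11*s^2 + 38*s - 40)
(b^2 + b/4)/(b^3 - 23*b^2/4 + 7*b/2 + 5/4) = b/(b^2 - 6*b + 5)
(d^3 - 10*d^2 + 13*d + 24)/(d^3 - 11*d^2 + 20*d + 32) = (d - 3)/(d - 4)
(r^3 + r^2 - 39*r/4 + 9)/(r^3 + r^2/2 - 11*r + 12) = (r - 3/2)/(r - 2)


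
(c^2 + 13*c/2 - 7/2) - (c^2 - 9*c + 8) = 31*c/2 - 23/2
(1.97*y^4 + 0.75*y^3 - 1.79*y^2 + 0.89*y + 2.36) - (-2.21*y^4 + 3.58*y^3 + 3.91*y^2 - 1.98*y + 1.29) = 4.18*y^4 - 2.83*y^3 - 5.7*y^2 + 2.87*y + 1.07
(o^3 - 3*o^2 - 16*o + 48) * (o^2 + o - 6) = o^5 - 2*o^4 - 25*o^3 + 50*o^2 + 144*o - 288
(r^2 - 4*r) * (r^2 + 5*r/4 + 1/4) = r^4 - 11*r^3/4 - 19*r^2/4 - r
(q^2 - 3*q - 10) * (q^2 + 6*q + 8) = q^4 + 3*q^3 - 20*q^2 - 84*q - 80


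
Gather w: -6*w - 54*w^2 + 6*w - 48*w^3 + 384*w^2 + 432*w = -48*w^3 + 330*w^2 + 432*w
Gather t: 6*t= 6*t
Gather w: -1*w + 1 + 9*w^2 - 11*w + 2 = 9*w^2 - 12*w + 3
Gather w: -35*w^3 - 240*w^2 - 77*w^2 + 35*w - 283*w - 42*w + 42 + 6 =-35*w^3 - 317*w^2 - 290*w + 48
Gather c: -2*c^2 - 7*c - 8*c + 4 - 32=-2*c^2 - 15*c - 28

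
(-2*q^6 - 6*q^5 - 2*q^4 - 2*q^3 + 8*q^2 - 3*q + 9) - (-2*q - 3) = -2*q^6 - 6*q^5 - 2*q^4 - 2*q^3 + 8*q^2 - q + 12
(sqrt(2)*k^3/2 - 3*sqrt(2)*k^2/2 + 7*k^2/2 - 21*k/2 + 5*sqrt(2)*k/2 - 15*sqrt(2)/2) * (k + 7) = sqrt(2)*k^4/2 + 2*sqrt(2)*k^3 + 7*k^3/2 - 8*sqrt(2)*k^2 + 14*k^2 - 147*k/2 + 10*sqrt(2)*k - 105*sqrt(2)/2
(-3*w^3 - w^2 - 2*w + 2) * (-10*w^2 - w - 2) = 30*w^5 + 13*w^4 + 27*w^3 - 16*w^2 + 2*w - 4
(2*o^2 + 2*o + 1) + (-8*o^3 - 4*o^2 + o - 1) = -8*o^3 - 2*o^2 + 3*o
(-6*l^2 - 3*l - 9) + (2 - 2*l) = -6*l^2 - 5*l - 7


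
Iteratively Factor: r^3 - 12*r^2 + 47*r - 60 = (r - 4)*(r^2 - 8*r + 15) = (r - 5)*(r - 4)*(r - 3)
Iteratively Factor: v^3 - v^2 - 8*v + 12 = (v + 3)*(v^2 - 4*v + 4) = (v - 2)*(v + 3)*(v - 2)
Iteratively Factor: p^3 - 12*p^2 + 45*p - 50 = (p - 5)*(p^2 - 7*p + 10) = (p - 5)^2*(p - 2)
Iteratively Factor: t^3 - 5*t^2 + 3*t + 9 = (t - 3)*(t^2 - 2*t - 3) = (t - 3)*(t + 1)*(t - 3)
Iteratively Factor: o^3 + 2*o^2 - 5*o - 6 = (o - 2)*(o^2 + 4*o + 3) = (o - 2)*(o + 3)*(o + 1)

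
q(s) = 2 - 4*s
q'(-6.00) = -4.00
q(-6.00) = 26.00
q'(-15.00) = -4.00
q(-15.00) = 62.00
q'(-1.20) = -4.00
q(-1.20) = 6.80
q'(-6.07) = -4.00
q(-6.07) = 26.28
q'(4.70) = -4.00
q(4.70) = -16.80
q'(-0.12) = -4.00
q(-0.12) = 2.48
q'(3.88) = -4.00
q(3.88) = -13.52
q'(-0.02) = -4.00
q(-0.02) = 2.08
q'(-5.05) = -4.00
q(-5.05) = 22.20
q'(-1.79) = -4.00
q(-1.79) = 9.16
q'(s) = -4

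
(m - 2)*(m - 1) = m^2 - 3*m + 2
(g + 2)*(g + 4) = g^2 + 6*g + 8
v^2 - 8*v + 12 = (v - 6)*(v - 2)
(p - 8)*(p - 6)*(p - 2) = p^3 - 16*p^2 + 76*p - 96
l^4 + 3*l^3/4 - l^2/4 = l^2*(l - 1/4)*(l + 1)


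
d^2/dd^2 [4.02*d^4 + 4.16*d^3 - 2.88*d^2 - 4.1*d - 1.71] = 48.24*d^2 + 24.96*d - 5.76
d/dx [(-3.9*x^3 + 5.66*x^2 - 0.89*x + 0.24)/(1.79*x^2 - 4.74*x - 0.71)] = (-6.981*x^4 + 36.972*x^3 - 16.9283*x^2 - 8.8964*x + 1.7695)/(3.2041*x^4 - 16.9692*x^3 + 19.9258*x^2 + 6.7308*x + 0.5041)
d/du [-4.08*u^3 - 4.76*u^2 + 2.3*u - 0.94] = -12.24*u^2 - 9.52*u + 2.3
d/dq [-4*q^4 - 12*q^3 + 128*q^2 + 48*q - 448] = -16*q^3 - 36*q^2 + 256*q + 48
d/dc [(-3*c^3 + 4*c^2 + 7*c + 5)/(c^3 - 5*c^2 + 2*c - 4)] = (11*c^4 - 26*c^3 + 64*c^2 + 18*c - 38)/(c^6 - 10*c^5 + 29*c^4 - 28*c^3 + 44*c^2 - 16*c + 16)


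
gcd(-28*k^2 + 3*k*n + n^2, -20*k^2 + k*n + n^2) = 4*k - n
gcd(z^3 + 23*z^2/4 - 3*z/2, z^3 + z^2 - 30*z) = z^2 + 6*z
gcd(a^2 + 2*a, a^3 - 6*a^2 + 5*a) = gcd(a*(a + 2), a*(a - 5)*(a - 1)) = a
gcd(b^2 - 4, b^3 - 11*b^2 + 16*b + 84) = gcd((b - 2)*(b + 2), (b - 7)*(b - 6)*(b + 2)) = b + 2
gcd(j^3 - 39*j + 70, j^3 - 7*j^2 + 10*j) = j^2 - 7*j + 10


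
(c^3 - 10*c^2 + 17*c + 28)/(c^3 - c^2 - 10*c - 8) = (c - 7)/(c + 2)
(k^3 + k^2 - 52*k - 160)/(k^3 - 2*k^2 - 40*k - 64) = (k + 5)/(k + 2)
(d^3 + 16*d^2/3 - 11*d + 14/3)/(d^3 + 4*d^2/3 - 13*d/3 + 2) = (d + 7)/(d + 3)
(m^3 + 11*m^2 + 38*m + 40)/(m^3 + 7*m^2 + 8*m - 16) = (m^2 + 7*m + 10)/(m^2 + 3*m - 4)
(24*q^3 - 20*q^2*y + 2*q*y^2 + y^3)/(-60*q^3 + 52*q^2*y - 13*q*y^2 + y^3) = (-12*q^2 + 4*q*y + y^2)/(30*q^2 - 11*q*y + y^2)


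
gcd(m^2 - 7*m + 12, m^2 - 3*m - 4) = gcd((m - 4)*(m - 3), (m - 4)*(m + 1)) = m - 4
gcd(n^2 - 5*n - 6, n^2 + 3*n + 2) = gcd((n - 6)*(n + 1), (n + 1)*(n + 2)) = n + 1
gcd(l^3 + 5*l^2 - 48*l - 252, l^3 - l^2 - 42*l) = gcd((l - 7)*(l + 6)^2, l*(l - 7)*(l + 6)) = l^2 - l - 42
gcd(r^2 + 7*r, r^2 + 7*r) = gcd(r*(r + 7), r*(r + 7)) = r^2 + 7*r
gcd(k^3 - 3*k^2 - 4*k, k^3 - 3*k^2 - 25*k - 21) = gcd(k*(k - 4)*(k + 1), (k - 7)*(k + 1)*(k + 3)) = k + 1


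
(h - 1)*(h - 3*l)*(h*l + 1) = h^3*l - 3*h^2*l^2 - h^2*l + h^2 + 3*h*l^2 - 3*h*l - h + 3*l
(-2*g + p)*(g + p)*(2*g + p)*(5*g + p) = -20*g^4 - 24*g^3*p + g^2*p^2 + 6*g*p^3 + p^4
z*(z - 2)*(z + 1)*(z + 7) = z^4 + 6*z^3 - 9*z^2 - 14*z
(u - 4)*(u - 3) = u^2 - 7*u + 12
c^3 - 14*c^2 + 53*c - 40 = (c - 8)*(c - 5)*(c - 1)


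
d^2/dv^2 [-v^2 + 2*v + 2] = -2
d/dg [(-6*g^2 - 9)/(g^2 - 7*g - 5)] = 3*(14*g^2 + 26*g - 21)/(g^4 - 14*g^3 + 39*g^2 + 70*g + 25)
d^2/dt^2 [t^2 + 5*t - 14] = 2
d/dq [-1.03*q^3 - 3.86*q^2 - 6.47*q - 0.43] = -3.09*q^2 - 7.72*q - 6.47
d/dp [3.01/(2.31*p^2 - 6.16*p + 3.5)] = (18.5416 - 13.9062*p)/(2.31*p^2 - 6.16*p + 3.5)^2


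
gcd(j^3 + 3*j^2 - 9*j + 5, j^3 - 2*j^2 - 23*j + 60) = j + 5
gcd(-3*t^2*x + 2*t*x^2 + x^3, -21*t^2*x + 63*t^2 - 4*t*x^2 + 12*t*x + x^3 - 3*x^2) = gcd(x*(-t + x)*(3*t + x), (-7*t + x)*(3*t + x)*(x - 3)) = 3*t + x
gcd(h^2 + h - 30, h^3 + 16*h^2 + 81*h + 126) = h + 6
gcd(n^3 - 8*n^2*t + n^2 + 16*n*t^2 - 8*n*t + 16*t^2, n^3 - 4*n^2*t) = -n + 4*t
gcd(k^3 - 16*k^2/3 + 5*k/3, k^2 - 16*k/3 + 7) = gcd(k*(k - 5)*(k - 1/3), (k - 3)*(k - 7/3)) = 1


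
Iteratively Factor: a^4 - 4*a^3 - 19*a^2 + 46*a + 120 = (a + 2)*(a^3 - 6*a^2 - 7*a + 60) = (a - 5)*(a + 2)*(a^2 - a - 12) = (a - 5)*(a + 2)*(a + 3)*(a - 4)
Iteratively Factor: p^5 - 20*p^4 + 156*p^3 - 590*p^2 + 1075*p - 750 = (p - 3)*(p^4 - 17*p^3 + 105*p^2 - 275*p + 250) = (p - 3)*(p - 2)*(p^3 - 15*p^2 + 75*p - 125) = (p - 5)*(p - 3)*(p - 2)*(p^2 - 10*p + 25) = (p - 5)^2*(p - 3)*(p - 2)*(p - 5)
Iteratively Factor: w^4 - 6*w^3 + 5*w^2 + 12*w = (w - 4)*(w^3 - 2*w^2 - 3*w) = w*(w - 4)*(w^2 - 2*w - 3) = w*(w - 4)*(w + 1)*(w - 3)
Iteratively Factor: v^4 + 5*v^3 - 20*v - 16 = (v + 4)*(v^3 + v^2 - 4*v - 4) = (v + 1)*(v + 4)*(v^2 - 4) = (v + 1)*(v + 2)*(v + 4)*(v - 2)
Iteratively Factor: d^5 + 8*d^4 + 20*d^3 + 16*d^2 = (d)*(d^4 + 8*d^3 + 20*d^2 + 16*d) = d*(d + 2)*(d^3 + 6*d^2 + 8*d) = d^2*(d + 2)*(d^2 + 6*d + 8) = d^2*(d + 2)^2*(d + 4)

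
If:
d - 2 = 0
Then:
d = 2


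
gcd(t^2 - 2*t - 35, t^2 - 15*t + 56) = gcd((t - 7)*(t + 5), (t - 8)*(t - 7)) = t - 7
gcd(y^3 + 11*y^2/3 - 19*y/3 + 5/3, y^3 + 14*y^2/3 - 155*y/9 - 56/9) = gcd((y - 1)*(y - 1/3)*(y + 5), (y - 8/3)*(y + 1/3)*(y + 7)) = 1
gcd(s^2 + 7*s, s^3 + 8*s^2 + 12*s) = s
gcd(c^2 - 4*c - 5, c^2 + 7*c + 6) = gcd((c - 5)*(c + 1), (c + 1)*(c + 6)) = c + 1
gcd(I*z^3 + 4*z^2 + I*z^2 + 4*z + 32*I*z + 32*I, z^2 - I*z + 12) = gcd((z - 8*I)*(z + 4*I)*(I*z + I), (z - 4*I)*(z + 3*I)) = 1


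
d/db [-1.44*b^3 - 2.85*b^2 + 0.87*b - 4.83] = -4.32*b^2 - 5.7*b + 0.87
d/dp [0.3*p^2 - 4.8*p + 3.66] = 0.6*p - 4.8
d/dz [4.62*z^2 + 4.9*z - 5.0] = 9.24*z + 4.9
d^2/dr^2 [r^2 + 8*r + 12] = 2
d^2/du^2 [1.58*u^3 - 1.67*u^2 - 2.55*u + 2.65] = 9.48*u - 3.34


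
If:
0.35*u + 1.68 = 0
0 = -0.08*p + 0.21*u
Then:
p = -12.60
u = -4.80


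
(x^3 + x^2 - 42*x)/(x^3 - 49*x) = (x - 6)/(x - 7)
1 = 1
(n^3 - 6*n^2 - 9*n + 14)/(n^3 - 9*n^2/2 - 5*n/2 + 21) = 2*(n^2 - 8*n + 7)/(2*n^2 - 13*n + 21)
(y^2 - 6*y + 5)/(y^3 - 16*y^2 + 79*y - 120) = (y - 1)/(y^2 - 11*y + 24)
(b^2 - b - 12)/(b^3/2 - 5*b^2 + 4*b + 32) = 2*(b + 3)/(b^2 - 6*b - 16)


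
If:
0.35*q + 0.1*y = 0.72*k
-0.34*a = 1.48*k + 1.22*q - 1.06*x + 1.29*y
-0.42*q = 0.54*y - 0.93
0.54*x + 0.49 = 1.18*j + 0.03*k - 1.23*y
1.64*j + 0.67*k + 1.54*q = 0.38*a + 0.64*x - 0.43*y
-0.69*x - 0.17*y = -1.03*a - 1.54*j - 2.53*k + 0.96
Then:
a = -9.15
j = 21.78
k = -15.20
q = -40.82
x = -30.40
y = 33.47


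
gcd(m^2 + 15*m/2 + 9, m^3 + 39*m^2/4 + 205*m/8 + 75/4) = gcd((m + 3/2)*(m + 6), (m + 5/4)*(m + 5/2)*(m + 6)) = m + 6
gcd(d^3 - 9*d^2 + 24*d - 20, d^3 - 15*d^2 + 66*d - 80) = d^2 - 7*d + 10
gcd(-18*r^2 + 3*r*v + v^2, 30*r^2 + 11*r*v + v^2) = 6*r + v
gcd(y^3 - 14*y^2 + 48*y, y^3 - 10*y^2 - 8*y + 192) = y^2 - 14*y + 48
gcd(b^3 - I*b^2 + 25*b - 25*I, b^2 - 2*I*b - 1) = b - I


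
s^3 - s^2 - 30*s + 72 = (s - 4)*(s - 3)*(s + 6)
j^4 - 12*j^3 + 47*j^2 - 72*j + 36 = (j - 6)*(j - 3)*(j - 2)*(j - 1)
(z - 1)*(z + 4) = z^2 + 3*z - 4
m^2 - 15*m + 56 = (m - 8)*(m - 7)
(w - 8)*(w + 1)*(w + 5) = w^3 - 2*w^2 - 43*w - 40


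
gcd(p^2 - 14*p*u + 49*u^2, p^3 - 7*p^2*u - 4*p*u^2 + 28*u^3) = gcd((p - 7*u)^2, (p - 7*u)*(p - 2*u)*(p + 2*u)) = p - 7*u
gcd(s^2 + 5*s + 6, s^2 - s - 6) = s + 2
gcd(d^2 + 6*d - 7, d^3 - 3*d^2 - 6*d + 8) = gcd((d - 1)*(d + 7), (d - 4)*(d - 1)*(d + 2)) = d - 1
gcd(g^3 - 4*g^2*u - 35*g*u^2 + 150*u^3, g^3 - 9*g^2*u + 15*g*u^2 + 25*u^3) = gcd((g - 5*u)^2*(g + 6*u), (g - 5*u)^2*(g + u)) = g^2 - 10*g*u + 25*u^2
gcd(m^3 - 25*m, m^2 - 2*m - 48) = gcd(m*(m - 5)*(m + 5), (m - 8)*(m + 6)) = 1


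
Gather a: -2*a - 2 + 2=-2*a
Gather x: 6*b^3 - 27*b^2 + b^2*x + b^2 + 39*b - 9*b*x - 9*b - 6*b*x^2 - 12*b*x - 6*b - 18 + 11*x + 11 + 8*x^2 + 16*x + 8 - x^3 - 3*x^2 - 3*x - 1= 6*b^3 - 26*b^2 + 24*b - x^3 + x^2*(5 - 6*b) + x*(b^2 - 21*b + 24)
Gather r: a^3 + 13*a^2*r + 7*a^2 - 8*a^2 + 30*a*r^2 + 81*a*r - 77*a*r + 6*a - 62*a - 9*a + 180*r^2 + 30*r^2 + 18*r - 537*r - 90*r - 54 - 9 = a^3 - a^2 - 65*a + r^2*(30*a + 210) + r*(13*a^2 + 4*a - 609) - 63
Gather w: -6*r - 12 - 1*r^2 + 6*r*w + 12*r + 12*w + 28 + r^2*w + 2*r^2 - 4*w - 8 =r^2 + 6*r + w*(r^2 + 6*r + 8) + 8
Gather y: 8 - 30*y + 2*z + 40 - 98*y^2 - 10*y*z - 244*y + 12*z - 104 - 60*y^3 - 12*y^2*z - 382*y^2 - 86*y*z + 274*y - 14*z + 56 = -60*y^3 + y^2*(-12*z - 480) - 96*y*z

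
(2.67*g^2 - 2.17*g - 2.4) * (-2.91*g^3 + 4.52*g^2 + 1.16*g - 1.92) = -7.7697*g^5 + 18.3831*g^4 + 0.2728*g^3 - 18.4916*g^2 + 1.3824*g + 4.608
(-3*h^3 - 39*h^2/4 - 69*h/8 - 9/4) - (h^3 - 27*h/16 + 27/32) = -4*h^3 - 39*h^2/4 - 111*h/16 - 99/32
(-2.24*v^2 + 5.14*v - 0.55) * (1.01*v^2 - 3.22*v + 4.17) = -2.2624*v^4 + 12.4042*v^3 - 26.4471*v^2 + 23.2048*v - 2.2935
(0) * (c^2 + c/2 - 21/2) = 0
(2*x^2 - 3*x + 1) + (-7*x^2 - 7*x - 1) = -5*x^2 - 10*x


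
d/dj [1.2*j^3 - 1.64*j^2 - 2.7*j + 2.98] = 3.6*j^2 - 3.28*j - 2.7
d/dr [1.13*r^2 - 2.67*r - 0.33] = 2.26*r - 2.67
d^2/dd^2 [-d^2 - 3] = -2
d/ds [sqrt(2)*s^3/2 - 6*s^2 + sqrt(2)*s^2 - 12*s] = 3*sqrt(2)*s^2/2 - 12*s + 2*sqrt(2)*s - 12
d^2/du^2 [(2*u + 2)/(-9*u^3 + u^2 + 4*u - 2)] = 4*(-(u + 1)*(-27*u^2 + 2*u + 4)^2 + (27*u^2 - 2*u + (u + 1)*(27*u - 1) - 4)*(9*u^3 - u^2 - 4*u + 2))/(9*u^3 - u^2 - 4*u + 2)^3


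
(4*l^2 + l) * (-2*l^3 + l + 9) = -8*l^5 - 2*l^4 + 4*l^3 + 37*l^2 + 9*l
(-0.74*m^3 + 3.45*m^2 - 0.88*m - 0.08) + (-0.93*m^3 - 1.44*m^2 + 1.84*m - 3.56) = -1.67*m^3 + 2.01*m^2 + 0.96*m - 3.64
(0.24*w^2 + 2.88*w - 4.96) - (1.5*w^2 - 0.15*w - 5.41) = -1.26*w^2 + 3.03*w + 0.45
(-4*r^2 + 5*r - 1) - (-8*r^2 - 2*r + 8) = 4*r^2 + 7*r - 9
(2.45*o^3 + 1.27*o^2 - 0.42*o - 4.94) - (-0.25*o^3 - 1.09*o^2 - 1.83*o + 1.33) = 2.7*o^3 + 2.36*o^2 + 1.41*o - 6.27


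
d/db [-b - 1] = -1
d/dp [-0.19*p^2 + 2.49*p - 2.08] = 2.49 - 0.38*p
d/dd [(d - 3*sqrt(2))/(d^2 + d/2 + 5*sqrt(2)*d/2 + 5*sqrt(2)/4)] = 4*(4*d^2 + 2*d + 10*sqrt(2)*d - 2*(d - 3*sqrt(2))*(4*d + 1 + 5*sqrt(2)) + 5*sqrt(2))/(4*d^2 + 2*d + 10*sqrt(2)*d + 5*sqrt(2))^2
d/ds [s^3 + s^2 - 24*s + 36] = 3*s^2 + 2*s - 24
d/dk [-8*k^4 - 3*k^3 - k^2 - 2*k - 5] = -32*k^3 - 9*k^2 - 2*k - 2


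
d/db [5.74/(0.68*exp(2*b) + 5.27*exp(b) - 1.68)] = (-7.8064*exp(b) - 30.2498)*exp(b)/(0.68*exp(2*b) + 5.27*exp(b) - 1.68)^2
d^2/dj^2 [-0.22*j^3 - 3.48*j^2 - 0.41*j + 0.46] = -1.32*j - 6.96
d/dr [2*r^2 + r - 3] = 4*r + 1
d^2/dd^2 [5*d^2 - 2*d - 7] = 10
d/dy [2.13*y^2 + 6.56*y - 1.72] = 4.26*y + 6.56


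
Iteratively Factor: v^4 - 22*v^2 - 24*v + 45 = (v + 3)*(v^3 - 3*v^2 - 13*v + 15) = (v - 1)*(v + 3)*(v^2 - 2*v - 15) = (v - 1)*(v + 3)^2*(v - 5)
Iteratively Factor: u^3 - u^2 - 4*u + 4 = (u + 2)*(u^2 - 3*u + 2) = (u - 1)*(u + 2)*(u - 2)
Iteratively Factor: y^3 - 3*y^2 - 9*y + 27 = (y - 3)*(y^2 - 9) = (y - 3)^2*(y + 3)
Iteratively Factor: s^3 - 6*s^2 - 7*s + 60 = (s + 3)*(s^2 - 9*s + 20) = (s - 5)*(s + 3)*(s - 4)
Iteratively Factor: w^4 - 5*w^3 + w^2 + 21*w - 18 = (w - 3)*(w^3 - 2*w^2 - 5*w + 6) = (w - 3)^2*(w^2 + w - 2) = (w - 3)^2*(w + 2)*(w - 1)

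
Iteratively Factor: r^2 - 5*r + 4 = (r - 1)*(r - 4)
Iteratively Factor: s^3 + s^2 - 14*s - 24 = (s + 3)*(s^2 - 2*s - 8) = (s - 4)*(s + 3)*(s + 2)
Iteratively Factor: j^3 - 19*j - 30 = (j - 5)*(j^2 + 5*j + 6) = (j - 5)*(j + 2)*(j + 3)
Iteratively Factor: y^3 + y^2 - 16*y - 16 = (y + 4)*(y^2 - 3*y - 4) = (y + 1)*(y + 4)*(y - 4)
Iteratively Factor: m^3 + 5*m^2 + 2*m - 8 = (m + 4)*(m^2 + m - 2) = (m + 2)*(m + 4)*(m - 1)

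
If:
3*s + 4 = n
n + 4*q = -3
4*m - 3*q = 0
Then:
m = -9*s/16 - 21/16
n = 3*s + 4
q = -3*s/4 - 7/4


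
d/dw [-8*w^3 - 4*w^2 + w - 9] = -24*w^2 - 8*w + 1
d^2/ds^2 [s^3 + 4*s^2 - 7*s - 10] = 6*s + 8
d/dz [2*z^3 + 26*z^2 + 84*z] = 6*z^2 + 52*z + 84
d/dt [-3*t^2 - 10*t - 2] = -6*t - 10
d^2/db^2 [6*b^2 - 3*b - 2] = 12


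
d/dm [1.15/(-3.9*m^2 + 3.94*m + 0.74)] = (8.97*m - 4.531)/(-3.9*m^2 + 3.94*m + 0.74)^2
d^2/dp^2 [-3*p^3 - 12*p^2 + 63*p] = -18*p - 24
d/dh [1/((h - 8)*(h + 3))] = (5 - 2*h)/(h^4 - 10*h^3 - 23*h^2 + 240*h + 576)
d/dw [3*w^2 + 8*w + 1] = 6*w + 8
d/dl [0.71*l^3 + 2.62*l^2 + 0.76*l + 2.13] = 2.13*l^2 + 5.24*l + 0.76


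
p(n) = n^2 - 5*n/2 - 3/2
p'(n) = 2*n - 5/2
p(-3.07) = 15.60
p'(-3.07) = -8.64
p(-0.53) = 0.11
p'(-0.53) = -3.56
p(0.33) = -2.22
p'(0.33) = -1.84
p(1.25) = -3.06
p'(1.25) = 0.00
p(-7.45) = 72.63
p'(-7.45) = -17.40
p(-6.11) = 51.11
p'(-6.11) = -14.72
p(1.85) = -2.70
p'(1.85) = 1.20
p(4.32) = 6.36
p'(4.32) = 6.14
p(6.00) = 19.50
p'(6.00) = 9.50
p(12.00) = 112.50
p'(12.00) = 21.50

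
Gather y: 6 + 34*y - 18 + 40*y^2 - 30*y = 40*y^2 + 4*y - 12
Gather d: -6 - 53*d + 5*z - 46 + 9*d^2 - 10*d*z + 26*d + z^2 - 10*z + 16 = 9*d^2 + d*(-10*z - 27) + z^2 - 5*z - 36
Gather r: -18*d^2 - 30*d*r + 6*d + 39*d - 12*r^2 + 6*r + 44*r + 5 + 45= -18*d^2 + 45*d - 12*r^2 + r*(50 - 30*d) + 50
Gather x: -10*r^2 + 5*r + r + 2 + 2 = -10*r^2 + 6*r + 4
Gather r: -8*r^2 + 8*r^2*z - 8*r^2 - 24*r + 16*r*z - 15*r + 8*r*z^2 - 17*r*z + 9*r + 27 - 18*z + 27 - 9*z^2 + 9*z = r^2*(8*z - 16) + r*(8*z^2 - z - 30) - 9*z^2 - 9*z + 54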